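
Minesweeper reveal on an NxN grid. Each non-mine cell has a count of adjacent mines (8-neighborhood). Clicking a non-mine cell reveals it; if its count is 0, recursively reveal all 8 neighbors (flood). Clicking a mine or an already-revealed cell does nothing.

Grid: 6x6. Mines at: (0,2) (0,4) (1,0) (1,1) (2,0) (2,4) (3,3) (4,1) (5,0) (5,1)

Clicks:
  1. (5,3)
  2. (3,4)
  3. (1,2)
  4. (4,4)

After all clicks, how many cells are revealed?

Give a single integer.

Click 1 (5,3) count=0: revealed 10 new [(3,4) (3,5) (4,2) (4,3) (4,4) (4,5) (5,2) (5,3) (5,4) (5,5)] -> total=10
Click 2 (3,4) count=2: revealed 0 new [(none)] -> total=10
Click 3 (1,2) count=2: revealed 1 new [(1,2)] -> total=11
Click 4 (4,4) count=1: revealed 0 new [(none)] -> total=11

Answer: 11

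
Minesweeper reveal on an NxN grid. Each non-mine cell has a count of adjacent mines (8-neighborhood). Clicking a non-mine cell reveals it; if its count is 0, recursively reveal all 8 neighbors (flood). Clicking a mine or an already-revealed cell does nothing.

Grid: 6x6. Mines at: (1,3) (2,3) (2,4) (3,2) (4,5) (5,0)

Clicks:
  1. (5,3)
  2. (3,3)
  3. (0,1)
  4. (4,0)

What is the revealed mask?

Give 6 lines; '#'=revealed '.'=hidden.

Click 1 (5,3) count=0: revealed 8 new [(4,1) (4,2) (4,3) (4,4) (5,1) (5,2) (5,3) (5,4)] -> total=8
Click 2 (3,3) count=3: revealed 1 new [(3,3)] -> total=9
Click 3 (0,1) count=0: revealed 12 new [(0,0) (0,1) (0,2) (1,0) (1,1) (1,2) (2,0) (2,1) (2,2) (3,0) (3,1) (4,0)] -> total=21
Click 4 (4,0) count=1: revealed 0 new [(none)] -> total=21

Answer: ###...
###...
###...
##.#..
#####.
.####.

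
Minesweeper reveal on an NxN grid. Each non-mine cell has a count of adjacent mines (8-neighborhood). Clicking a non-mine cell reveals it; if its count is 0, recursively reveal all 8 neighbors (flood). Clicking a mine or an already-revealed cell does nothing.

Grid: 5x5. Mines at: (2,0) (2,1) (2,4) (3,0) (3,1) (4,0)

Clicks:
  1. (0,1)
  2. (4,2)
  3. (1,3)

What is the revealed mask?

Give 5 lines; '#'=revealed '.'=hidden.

Click 1 (0,1) count=0: revealed 10 new [(0,0) (0,1) (0,2) (0,3) (0,4) (1,0) (1,1) (1,2) (1,3) (1,4)] -> total=10
Click 2 (4,2) count=1: revealed 1 new [(4,2)] -> total=11
Click 3 (1,3) count=1: revealed 0 new [(none)] -> total=11

Answer: #####
#####
.....
.....
..#..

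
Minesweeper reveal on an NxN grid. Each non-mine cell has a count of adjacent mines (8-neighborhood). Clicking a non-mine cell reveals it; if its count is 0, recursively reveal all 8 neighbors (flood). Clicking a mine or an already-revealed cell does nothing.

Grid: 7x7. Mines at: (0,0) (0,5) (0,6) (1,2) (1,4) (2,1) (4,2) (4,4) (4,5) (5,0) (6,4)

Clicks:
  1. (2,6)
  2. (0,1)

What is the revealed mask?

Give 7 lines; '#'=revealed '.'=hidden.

Answer: .#.....
.....##
.....##
.....##
.......
.......
.......

Derivation:
Click 1 (2,6) count=0: revealed 6 new [(1,5) (1,6) (2,5) (2,6) (3,5) (3,6)] -> total=6
Click 2 (0,1) count=2: revealed 1 new [(0,1)] -> total=7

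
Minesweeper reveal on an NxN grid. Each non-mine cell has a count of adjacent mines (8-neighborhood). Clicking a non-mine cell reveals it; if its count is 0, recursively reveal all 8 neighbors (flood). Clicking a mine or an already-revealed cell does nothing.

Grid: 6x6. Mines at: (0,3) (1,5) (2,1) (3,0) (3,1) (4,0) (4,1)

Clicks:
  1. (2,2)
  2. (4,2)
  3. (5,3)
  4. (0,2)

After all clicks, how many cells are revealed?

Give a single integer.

Answer: 20

Derivation:
Click 1 (2,2) count=2: revealed 1 new [(2,2)] -> total=1
Click 2 (4,2) count=2: revealed 1 new [(4,2)] -> total=2
Click 3 (5,3) count=0: revealed 17 new [(1,2) (1,3) (1,4) (2,3) (2,4) (2,5) (3,2) (3,3) (3,4) (3,5) (4,3) (4,4) (4,5) (5,2) (5,3) (5,4) (5,5)] -> total=19
Click 4 (0,2) count=1: revealed 1 new [(0,2)] -> total=20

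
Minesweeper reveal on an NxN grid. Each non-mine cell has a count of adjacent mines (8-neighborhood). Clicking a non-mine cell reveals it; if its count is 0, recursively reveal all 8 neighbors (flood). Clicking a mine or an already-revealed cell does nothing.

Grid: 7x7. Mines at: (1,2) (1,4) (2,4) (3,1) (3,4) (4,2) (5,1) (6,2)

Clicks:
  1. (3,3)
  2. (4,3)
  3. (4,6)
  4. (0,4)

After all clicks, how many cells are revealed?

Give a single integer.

Answer: 22

Derivation:
Click 1 (3,3) count=3: revealed 1 new [(3,3)] -> total=1
Click 2 (4,3) count=2: revealed 1 new [(4,3)] -> total=2
Click 3 (4,6) count=0: revealed 19 new [(0,5) (0,6) (1,5) (1,6) (2,5) (2,6) (3,5) (3,6) (4,4) (4,5) (4,6) (5,3) (5,4) (5,5) (5,6) (6,3) (6,4) (6,5) (6,6)] -> total=21
Click 4 (0,4) count=1: revealed 1 new [(0,4)] -> total=22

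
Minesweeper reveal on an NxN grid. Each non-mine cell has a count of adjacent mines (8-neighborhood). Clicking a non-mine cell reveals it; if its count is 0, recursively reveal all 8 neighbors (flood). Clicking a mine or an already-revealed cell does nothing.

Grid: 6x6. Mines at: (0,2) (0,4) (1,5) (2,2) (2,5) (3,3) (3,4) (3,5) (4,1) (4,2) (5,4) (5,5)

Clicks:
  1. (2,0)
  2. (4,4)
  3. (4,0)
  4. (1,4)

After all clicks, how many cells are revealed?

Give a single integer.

Answer: 11

Derivation:
Click 1 (2,0) count=0: revealed 8 new [(0,0) (0,1) (1,0) (1,1) (2,0) (2,1) (3,0) (3,1)] -> total=8
Click 2 (4,4) count=5: revealed 1 new [(4,4)] -> total=9
Click 3 (4,0) count=1: revealed 1 new [(4,0)] -> total=10
Click 4 (1,4) count=3: revealed 1 new [(1,4)] -> total=11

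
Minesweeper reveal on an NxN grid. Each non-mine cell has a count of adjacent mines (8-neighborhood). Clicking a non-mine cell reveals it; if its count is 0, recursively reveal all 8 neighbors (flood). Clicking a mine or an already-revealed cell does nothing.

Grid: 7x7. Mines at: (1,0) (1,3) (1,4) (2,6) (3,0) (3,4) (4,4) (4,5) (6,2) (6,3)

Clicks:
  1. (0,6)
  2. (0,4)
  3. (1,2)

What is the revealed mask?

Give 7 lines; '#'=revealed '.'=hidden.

Click 1 (0,6) count=0: revealed 4 new [(0,5) (0,6) (1,5) (1,6)] -> total=4
Click 2 (0,4) count=2: revealed 1 new [(0,4)] -> total=5
Click 3 (1,2) count=1: revealed 1 new [(1,2)] -> total=6

Answer: ....###
..#..##
.......
.......
.......
.......
.......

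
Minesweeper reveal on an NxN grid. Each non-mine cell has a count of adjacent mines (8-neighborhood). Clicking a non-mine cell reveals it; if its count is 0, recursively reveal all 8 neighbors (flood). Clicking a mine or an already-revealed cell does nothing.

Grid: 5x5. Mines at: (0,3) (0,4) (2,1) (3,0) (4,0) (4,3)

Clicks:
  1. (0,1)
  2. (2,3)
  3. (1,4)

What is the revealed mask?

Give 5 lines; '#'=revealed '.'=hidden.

Answer: ###..
#####
..###
..###
.....

Derivation:
Click 1 (0,1) count=0: revealed 6 new [(0,0) (0,1) (0,2) (1,0) (1,1) (1,2)] -> total=6
Click 2 (2,3) count=0: revealed 8 new [(1,3) (1,4) (2,2) (2,3) (2,4) (3,2) (3,3) (3,4)] -> total=14
Click 3 (1,4) count=2: revealed 0 new [(none)] -> total=14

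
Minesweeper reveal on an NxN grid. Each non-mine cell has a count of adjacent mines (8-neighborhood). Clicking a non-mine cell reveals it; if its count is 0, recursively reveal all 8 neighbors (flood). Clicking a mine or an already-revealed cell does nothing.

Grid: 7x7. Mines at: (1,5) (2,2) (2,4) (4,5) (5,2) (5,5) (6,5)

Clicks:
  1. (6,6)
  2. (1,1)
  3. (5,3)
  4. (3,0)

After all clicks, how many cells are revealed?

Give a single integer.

Click 1 (6,6) count=2: revealed 1 new [(6,6)] -> total=1
Click 2 (1,1) count=1: revealed 1 new [(1,1)] -> total=2
Click 3 (5,3) count=1: revealed 1 new [(5,3)] -> total=3
Click 4 (3,0) count=0: revealed 19 new [(0,0) (0,1) (0,2) (0,3) (0,4) (1,0) (1,2) (1,3) (1,4) (2,0) (2,1) (3,0) (3,1) (4,0) (4,1) (5,0) (5,1) (6,0) (6,1)] -> total=22

Answer: 22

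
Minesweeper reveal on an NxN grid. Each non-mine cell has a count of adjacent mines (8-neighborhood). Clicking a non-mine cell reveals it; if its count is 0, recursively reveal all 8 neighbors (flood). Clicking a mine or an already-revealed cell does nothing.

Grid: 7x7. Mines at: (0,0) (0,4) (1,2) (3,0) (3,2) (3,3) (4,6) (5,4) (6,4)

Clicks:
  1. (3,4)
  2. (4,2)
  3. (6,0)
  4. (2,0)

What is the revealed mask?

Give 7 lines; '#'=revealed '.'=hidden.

Click 1 (3,4) count=1: revealed 1 new [(3,4)] -> total=1
Click 2 (4,2) count=2: revealed 1 new [(4,2)] -> total=2
Click 3 (6,0) count=0: revealed 11 new [(4,0) (4,1) (4,3) (5,0) (5,1) (5,2) (5,3) (6,0) (6,1) (6,2) (6,3)] -> total=13
Click 4 (2,0) count=1: revealed 1 new [(2,0)] -> total=14

Answer: .......
.......
#......
....#..
####...
####...
####...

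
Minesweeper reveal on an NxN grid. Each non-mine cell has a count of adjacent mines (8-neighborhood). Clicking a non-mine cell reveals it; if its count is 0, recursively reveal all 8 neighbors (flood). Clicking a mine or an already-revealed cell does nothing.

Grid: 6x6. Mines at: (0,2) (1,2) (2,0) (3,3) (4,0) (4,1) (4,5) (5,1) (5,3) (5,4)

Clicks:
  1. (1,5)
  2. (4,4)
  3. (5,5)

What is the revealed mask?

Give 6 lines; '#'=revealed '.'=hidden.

Answer: ...###
...###
...###
....##
....#.
.....#

Derivation:
Click 1 (1,5) count=0: revealed 11 new [(0,3) (0,4) (0,5) (1,3) (1,4) (1,5) (2,3) (2,4) (2,5) (3,4) (3,5)] -> total=11
Click 2 (4,4) count=4: revealed 1 new [(4,4)] -> total=12
Click 3 (5,5) count=2: revealed 1 new [(5,5)] -> total=13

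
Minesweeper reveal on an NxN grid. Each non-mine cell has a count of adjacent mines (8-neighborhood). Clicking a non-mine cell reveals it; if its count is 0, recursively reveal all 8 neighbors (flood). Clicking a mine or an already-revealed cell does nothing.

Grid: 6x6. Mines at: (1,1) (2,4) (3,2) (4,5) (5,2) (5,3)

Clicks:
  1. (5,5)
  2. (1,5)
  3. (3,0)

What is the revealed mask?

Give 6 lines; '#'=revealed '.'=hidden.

Answer: ......
.....#
##....
##....
##....
##...#

Derivation:
Click 1 (5,5) count=1: revealed 1 new [(5,5)] -> total=1
Click 2 (1,5) count=1: revealed 1 new [(1,5)] -> total=2
Click 3 (3,0) count=0: revealed 8 new [(2,0) (2,1) (3,0) (3,1) (4,0) (4,1) (5,0) (5,1)] -> total=10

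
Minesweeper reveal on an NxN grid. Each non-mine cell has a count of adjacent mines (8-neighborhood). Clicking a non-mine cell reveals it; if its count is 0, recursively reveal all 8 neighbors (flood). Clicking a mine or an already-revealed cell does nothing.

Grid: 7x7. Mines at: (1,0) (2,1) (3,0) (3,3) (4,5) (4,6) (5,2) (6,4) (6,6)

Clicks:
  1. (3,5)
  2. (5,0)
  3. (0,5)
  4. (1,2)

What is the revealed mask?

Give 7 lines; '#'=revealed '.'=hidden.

Click 1 (3,5) count=2: revealed 1 new [(3,5)] -> total=1
Click 2 (5,0) count=0: revealed 6 new [(4,0) (4,1) (5,0) (5,1) (6,0) (6,1)] -> total=7
Click 3 (0,5) count=0: revealed 19 new [(0,1) (0,2) (0,3) (0,4) (0,5) (0,6) (1,1) (1,2) (1,3) (1,4) (1,5) (1,6) (2,2) (2,3) (2,4) (2,5) (2,6) (3,4) (3,6)] -> total=26
Click 4 (1,2) count=1: revealed 0 new [(none)] -> total=26

Answer: .######
.######
..#####
....###
##.....
##.....
##.....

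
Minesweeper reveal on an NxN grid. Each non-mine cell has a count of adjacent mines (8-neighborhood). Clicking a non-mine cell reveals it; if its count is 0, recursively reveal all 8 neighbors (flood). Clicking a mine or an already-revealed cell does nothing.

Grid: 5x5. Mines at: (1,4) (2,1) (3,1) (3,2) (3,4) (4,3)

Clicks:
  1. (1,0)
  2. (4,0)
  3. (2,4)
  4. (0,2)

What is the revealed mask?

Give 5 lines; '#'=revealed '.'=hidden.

Answer: ####.
####.
....#
.....
#....

Derivation:
Click 1 (1,0) count=1: revealed 1 new [(1,0)] -> total=1
Click 2 (4,0) count=1: revealed 1 new [(4,0)] -> total=2
Click 3 (2,4) count=2: revealed 1 new [(2,4)] -> total=3
Click 4 (0,2) count=0: revealed 7 new [(0,0) (0,1) (0,2) (0,3) (1,1) (1,2) (1,3)] -> total=10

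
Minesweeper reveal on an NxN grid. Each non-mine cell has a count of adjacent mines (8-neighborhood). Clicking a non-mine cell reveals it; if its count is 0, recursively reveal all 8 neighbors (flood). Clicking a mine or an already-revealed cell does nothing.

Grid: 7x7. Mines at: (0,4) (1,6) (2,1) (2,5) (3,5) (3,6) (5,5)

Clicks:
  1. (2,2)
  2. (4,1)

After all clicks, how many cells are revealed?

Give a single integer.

Answer: 26

Derivation:
Click 1 (2,2) count=1: revealed 1 new [(2,2)] -> total=1
Click 2 (4,1) count=0: revealed 25 new [(1,2) (1,3) (1,4) (2,3) (2,4) (3,0) (3,1) (3,2) (3,3) (3,4) (4,0) (4,1) (4,2) (4,3) (4,4) (5,0) (5,1) (5,2) (5,3) (5,4) (6,0) (6,1) (6,2) (6,3) (6,4)] -> total=26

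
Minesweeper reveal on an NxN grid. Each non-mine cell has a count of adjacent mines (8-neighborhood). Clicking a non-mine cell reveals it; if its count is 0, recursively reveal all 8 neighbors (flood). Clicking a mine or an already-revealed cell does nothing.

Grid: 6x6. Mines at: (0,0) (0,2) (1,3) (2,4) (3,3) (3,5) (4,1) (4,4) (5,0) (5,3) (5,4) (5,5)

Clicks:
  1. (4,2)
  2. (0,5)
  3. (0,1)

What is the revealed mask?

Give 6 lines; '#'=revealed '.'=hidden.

Click 1 (4,2) count=3: revealed 1 new [(4,2)] -> total=1
Click 2 (0,5) count=0: revealed 4 new [(0,4) (0,5) (1,4) (1,5)] -> total=5
Click 3 (0,1) count=2: revealed 1 new [(0,1)] -> total=6

Answer: .#..##
....##
......
......
..#...
......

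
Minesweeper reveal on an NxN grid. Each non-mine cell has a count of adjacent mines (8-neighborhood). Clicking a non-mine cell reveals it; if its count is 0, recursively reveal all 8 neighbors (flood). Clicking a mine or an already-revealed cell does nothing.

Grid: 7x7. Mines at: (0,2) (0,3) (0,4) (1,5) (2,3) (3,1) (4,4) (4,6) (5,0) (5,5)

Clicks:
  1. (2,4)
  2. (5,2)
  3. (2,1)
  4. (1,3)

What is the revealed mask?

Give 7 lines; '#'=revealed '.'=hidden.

Answer: .......
...#...
.#..#..
.......
.###...
.####..
.####..

Derivation:
Click 1 (2,4) count=2: revealed 1 new [(2,4)] -> total=1
Click 2 (5,2) count=0: revealed 11 new [(4,1) (4,2) (4,3) (5,1) (5,2) (5,3) (5,4) (6,1) (6,2) (6,3) (6,4)] -> total=12
Click 3 (2,1) count=1: revealed 1 new [(2,1)] -> total=13
Click 4 (1,3) count=4: revealed 1 new [(1,3)] -> total=14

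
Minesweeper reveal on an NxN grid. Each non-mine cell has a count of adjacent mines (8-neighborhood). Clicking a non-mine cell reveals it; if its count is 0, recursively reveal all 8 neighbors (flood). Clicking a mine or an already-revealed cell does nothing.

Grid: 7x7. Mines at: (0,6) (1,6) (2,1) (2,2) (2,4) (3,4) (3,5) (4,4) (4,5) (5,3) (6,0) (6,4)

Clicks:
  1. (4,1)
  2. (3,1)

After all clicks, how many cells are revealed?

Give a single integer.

Click 1 (4,1) count=0: revealed 9 new [(3,0) (3,1) (3,2) (4,0) (4,1) (4,2) (5,0) (5,1) (5,2)] -> total=9
Click 2 (3,1) count=2: revealed 0 new [(none)] -> total=9

Answer: 9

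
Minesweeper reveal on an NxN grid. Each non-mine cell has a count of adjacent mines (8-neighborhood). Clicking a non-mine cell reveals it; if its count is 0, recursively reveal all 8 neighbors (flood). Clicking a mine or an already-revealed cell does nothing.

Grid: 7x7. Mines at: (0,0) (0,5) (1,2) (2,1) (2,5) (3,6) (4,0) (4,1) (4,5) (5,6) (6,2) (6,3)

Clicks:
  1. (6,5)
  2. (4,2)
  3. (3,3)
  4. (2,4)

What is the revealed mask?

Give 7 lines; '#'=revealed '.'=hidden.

Click 1 (6,5) count=1: revealed 1 new [(6,5)] -> total=1
Click 2 (4,2) count=1: revealed 1 new [(4,2)] -> total=2
Click 3 (3,3) count=0: revealed 11 new [(2,2) (2,3) (2,4) (3,2) (3,3) (3,4) (4,3) (4,4) (5,2) (5,3) (5,4)] -> total=13
Click 4 (2,4) count=1: revealed 0 new [(none)] -> total=13

Answer: .......
.......
..###..
..###..
..###..
..###..
.....#.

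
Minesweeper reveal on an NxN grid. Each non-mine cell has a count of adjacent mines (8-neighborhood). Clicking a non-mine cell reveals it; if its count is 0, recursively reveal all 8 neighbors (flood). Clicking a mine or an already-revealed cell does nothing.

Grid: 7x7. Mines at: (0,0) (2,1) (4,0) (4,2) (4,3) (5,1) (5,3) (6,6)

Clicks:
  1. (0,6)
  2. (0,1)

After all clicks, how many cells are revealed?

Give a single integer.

Click 1 (0,6) count=0: revealed 28 new [(0,1) (0,2) (0,3) (0,4) (0,5) (0,6) (1,1) (1,2) (1,3) (1,4) (1,5) (1,6) (2,2) (2,3) (2,4) (2,5) (2,6) (3,2) (3,3) (3,4) (3,5) (3,6) (4,4) (4,5) (4,6) (5,4) (5,5) (5,6)] -> total=28
Click 2 (0,1) count=1: revealed 0 new [(none)] -> total=28

Answer: 28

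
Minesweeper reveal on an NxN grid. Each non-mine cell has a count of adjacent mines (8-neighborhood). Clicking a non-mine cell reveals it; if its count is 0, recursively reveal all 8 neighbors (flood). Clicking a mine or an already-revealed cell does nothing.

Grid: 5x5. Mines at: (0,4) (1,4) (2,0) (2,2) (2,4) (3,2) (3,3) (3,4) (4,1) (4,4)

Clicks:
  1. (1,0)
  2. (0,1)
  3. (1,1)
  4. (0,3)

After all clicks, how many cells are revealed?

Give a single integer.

Click 1 (1,0) count=1: revealed 1 new [(1,0)] -> total=1
Click 2 (0,1) count=0: revealed 7 new [(0,0) (0,1) (0,2) (0,3) (1,1) (1,2) (1,3)] -> total=8
Click 3 (1,1) count=2: revealed 0 new [(none)] -> total=8
Click 4 (0,3) count=2: revealed 0 new [(none)] -> total=8

Answer: 8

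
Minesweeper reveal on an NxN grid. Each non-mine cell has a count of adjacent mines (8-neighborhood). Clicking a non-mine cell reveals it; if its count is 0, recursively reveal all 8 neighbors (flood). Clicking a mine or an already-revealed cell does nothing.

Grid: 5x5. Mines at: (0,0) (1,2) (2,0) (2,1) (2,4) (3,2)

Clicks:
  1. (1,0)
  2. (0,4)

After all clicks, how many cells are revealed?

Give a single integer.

Click 1 (1,0) count=3: revealed 1 new [(1,0)] -> total=1
Click 2 (0,4) count=0: revealed 4 new [(0,3) (0,4) (1,3) (1,4)] -> total=5

Answer: 5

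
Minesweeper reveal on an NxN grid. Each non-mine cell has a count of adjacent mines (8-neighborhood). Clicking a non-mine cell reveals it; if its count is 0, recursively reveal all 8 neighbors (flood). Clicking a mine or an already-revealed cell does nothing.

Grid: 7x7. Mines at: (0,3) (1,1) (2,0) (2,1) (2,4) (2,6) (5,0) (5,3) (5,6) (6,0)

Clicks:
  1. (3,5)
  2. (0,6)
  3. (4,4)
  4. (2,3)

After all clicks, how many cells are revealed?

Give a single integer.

Click 1 (3,5) count=2: revealed 1 new [(3,5)] -> total=1
Click 2 (0,6) count=0: revealed 6 new [(0,4) (0,5) (0,6) (1,4) (1,5) (1,6)] -> total=7
Click 3 (4,4) count=1: revealed 1 new [(4,4)] -> total=8
Click 4 (2,3) count=1: revealed 1 new [(2,3)] -> total=9

Answer: 9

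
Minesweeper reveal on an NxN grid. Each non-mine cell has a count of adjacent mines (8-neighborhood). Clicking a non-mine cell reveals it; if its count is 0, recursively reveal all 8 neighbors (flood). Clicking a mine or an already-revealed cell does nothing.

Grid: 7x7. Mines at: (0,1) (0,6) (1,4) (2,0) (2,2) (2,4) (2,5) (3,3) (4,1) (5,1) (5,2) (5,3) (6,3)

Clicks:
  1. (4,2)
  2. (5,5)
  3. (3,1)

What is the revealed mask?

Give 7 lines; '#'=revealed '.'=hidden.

Answer: .......
.......
.......
.#..###
..#.###
....###
....###

Derivation:
Click 1 (4,2) count=5: revealed 1 new [(4,2)] -> total=1
Click 2 (5,5) count=0: revealed 12 new [(3,4) (3,5) (3,6) (4,4) (4,5) (4,6) (5,4) (5,5) (5,6) (6,4) (6,5) (6,6)] -> total=13
Click 3 (3,1) count=3: revealed 1 new [(3,1)] -> total=14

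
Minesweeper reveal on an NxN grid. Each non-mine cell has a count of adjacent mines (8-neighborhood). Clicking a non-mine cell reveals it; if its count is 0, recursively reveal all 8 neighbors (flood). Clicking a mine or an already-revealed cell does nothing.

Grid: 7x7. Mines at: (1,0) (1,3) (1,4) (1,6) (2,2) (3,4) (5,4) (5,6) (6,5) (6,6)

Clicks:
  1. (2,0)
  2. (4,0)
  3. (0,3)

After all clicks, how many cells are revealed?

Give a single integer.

Answer: 19

Derivation:
Click 1 (2,0) count=1: revealed 1 new [(2,0)] -> total=1
Click 2 (4,0) count=0: revealed 17 new [(2,1) (3,0) (3,1) (3,2) (3,3) (4,0) (4,1) (4,2) (4,3) (5,0) (5,1) (5,2) (5,3) (6,0) (6,1) (6,2) (6,3)] -> total=18
Click 3 (0,3) count=2: revealed 1 new [(0,3)] -> total=19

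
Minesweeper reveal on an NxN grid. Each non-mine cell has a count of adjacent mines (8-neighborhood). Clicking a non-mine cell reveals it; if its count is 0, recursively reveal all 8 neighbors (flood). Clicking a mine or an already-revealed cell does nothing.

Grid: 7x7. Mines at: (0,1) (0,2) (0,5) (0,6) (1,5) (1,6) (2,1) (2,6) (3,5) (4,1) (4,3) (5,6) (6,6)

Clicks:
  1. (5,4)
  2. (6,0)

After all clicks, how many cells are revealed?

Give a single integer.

Click 1 (5,4) count=1: revealed 1 new [(5,4)] -> total=1
Click 2 (6,0) count=0: revealed 11 new [(5,0) (5,1) (5,2) (5,3) (5,5) (6,0) (6,1) (6,2) (6,3) (6,4) (6,5)] -> total=12

Answer: 12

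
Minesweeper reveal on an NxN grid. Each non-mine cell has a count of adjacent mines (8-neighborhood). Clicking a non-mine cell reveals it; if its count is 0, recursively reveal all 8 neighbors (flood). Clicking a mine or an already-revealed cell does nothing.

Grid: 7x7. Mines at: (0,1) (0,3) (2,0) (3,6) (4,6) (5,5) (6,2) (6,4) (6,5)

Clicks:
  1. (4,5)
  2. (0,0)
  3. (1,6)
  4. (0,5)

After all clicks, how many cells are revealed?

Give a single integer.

Click 1 (4,5) count=3: revealed 1 new [(4,5)] -> total=1
Click 2 (0,0) count=1: revealed 1 new [(0,0)] -> total=2
Click 3 (1,6) count=0: revealed 33 new [(0,4) (0,5) (0,6) (1,1) (1,2) (1,3) (1,4) (1,5) (1,6) (2,1) (2,2) (2,3) (2,4) (2,5) (2,6) (3,0) (3,1) (3,2) (3,3) (3,4) (3,5) (4,0) (4,1) (4,2) (4,3) (4,4) (5,0) (5,1) (5,2) (5,3) (5,4) (6,0) (6,1)] -> total=35
Click 4 (0,5) count=0: revealed 0 new [(none)] -> total=35

Answer: 35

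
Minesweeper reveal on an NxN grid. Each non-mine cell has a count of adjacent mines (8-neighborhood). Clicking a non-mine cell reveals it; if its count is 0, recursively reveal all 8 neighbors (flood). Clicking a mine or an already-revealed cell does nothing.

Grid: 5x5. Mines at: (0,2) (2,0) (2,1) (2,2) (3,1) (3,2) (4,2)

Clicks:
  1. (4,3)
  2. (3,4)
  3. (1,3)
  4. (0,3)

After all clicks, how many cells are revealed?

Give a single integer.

Click 1 (4,3) count=2: revealed 1 new [(4,3)] -> total=1
Click 2 (3,4) count=0: revealed 9 new [(0,3) (0,4) (1,3) (1,4) (2,3) (2,4) (3,3) (3,4) (4,4)] -> total=10
Click 3 (1,3) count=2: revealed 0 new [(none)] -> total=10
Click 4 (0,3) count=1: revealed 0 new [(none)] -> total=10

Answer: 10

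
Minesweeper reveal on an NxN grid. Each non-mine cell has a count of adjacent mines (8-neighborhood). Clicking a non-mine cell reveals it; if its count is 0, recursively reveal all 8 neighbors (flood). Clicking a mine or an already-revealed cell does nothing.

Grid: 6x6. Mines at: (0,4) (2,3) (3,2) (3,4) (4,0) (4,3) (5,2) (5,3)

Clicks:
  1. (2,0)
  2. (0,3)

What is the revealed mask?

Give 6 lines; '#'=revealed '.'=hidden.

Click 1 (2,0) count=0: revealed 13 new [(0,0) (0,1) (0,2) (0,3) (1,0) (1,1) (1,2) (1,3) (2,0) (2,1) (2,2) (3,0) (3,1)] -> total=13
Click 2 (0,3) count=1: revealed 0 new [(none)] -> total=13

Answer: ####..
####..
###...
##....
......
......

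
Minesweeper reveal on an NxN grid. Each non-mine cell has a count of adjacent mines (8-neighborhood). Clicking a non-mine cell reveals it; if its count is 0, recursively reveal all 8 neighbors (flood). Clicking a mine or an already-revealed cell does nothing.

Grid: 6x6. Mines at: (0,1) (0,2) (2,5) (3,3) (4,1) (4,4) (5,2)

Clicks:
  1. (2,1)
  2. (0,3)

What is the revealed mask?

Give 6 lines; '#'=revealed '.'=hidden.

Click 1 (2,1) count=0: revealed 9 new [(1,0) (1,1) (1,2) (2,0) (2,1) (2,2) (3,0) (3,1) (3,2)] -> total=9
Click 2 (0,3) count=1: revealed 1 new [(0,3)] -> total=10

Answer: ...#..
###...
###...
###...
......
......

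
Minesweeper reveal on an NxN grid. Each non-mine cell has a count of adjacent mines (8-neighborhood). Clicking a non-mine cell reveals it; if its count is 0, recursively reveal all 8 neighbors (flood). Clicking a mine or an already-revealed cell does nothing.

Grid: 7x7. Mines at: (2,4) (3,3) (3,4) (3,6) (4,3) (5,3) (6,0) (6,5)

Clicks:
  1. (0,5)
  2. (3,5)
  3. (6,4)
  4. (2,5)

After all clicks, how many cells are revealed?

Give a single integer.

Click 1 (0,5) count=0: revealed 29 new [(0,0) (0,1) (0,2) (0,3) (0,4) (0,5) (0,6) (1,0) (1,1) (1,2) (1,3) (1,4) (1,5) (1,6) (2,0) (2,1) (2,2) (2,3) (2,5) (2,6) (3,0) (3,1) (3,2) (4,0) (4,1) (4,2) (5,0) (5,1) (5,2)] -> total=29
Click 2 (3,5) count=3: revealed 1 new [(3,5)] -> total=30
Click 3 (6,4) count=2: revealed 1 new [(6,4)] -> total=31
Click 4 (2,5) count=3: revealed 0 new [(none)] -> total=31

Answer: 31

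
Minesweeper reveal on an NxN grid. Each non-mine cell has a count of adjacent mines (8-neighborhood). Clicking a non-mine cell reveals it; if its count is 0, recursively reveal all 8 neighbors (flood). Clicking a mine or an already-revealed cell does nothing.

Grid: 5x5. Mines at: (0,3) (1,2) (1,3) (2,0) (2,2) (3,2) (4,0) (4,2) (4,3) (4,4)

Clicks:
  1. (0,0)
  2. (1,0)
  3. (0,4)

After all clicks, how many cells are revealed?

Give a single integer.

Click 1 (0,0) count=0: revealed 4 new [(0,0) (0,1) (1,0) (1,1)] -> total=4
Click 2 (1,0) count=1: revealed 0 new [(none)] -> total=4
Click 3 (0,4) count=2: revealed 1 new [(0,4)] -> total=5

Answer: 5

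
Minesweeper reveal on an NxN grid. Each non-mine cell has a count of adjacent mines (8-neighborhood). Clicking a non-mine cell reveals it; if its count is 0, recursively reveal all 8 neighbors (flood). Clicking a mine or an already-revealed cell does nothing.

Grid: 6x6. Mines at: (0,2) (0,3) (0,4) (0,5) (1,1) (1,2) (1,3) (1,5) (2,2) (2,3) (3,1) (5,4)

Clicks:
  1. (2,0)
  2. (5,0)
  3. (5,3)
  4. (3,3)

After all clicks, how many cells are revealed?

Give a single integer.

Answer: 10

Derivation:
Click 1 (2,0) count=2: revealed 1 new [(2,0)] -> total=1
Click 2 (5,0) count=0: revealed 8 new [(4,0) (4,1) (4,2) (4,3) (5,0) (5,1) (5,2) (5,3)] -> total=9
Click 3 (5,3) count=1: revealed 0 new [(none)] -> total=9
Click 4 (3,3) count=2: revealed 1 new [(3,3)] -> total=10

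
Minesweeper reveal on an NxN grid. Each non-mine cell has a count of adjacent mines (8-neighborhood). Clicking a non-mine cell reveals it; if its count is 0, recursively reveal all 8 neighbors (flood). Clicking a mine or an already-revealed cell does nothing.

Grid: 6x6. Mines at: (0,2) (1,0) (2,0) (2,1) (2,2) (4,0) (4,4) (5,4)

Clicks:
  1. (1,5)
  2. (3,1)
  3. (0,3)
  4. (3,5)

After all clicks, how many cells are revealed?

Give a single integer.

Answer: 13

Derivation:
Click 1 (1,5) count=0: revealed 12 new [(0,3) (0,4) (0,5) (1,3) (1,4) (1,5) (2,3) (2,4) (2,5) (3,3) (3,4) (3,5)] -> total=12
Click 2 (3,1) count=4: revealed 1 new [(3,1)] -> total=13
Click 3 (0,3) count=1: revealed 0 new [(none)] -> total=13
Click 4 (3,5) count=1: revealed 0 new [(none)] -> total=13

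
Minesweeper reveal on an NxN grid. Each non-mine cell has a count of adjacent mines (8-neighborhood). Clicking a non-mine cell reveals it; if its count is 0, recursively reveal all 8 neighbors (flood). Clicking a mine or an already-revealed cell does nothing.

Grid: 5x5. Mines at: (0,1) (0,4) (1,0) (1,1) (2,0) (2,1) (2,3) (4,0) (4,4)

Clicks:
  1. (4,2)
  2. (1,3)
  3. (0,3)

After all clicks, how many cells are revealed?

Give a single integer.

Click 1 (4,2) count=0: revealed 6 new [(3,1) (3,2) (3,3) (4,1) (4,2) (4,3)] -> total=6
Click 2 (1,3) count=2: revealed 1 new [(1,3)] -> total=7
Click 3 (0,3) count=1: revealed 1 new [(0,3)] -> total=8

Answer: 8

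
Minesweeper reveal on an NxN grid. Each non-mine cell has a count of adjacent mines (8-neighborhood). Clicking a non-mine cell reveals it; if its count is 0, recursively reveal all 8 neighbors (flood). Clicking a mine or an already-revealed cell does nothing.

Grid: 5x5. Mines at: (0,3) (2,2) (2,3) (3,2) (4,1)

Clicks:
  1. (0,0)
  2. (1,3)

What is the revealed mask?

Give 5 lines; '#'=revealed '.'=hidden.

Click 1 (0,0) count=0: revealed 10 new [(0,0) (0,1) (0,2) (1,0) (1,1) (1,2) (2,0) (2,1) (3,0) (3,1)] -> total=10
Click 2 (1,3) count=3: revealed 1 new [(1,3)] -> total=11

Answer: ###..
####.
##...
##...
.....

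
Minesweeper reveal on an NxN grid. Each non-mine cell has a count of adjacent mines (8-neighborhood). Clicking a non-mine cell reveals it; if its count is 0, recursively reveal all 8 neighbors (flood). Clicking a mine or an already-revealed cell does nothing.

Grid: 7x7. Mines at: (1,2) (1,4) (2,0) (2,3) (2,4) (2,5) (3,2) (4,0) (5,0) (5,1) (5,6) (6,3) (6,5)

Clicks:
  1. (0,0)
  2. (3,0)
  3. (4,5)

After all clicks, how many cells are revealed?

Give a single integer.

Click 1 (0,0) count=0: revealed 4 new [(0,0) (0,1) (1,0) (1,1)] -> total=4
Click 2 (3,0) count=2: revealed 1 new [(3,0)] -> total=5
Click 3 (4,5) count=1: revealed 1 new [(4,5)] -> total=6

Answer: 6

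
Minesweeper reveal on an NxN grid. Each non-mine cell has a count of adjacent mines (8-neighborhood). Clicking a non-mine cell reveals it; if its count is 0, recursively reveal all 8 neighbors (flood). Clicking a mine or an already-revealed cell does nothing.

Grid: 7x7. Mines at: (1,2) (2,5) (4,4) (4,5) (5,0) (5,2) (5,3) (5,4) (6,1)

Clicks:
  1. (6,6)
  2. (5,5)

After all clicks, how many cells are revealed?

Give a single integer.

Click 1 (6,6) count=0: revealed 4 new [(5,5) (5,6) (6,5) (6,6)] -> total=4
Click 2 (5,5) count=3: revealed 0 new [(none)] -> total=4

Answer: 4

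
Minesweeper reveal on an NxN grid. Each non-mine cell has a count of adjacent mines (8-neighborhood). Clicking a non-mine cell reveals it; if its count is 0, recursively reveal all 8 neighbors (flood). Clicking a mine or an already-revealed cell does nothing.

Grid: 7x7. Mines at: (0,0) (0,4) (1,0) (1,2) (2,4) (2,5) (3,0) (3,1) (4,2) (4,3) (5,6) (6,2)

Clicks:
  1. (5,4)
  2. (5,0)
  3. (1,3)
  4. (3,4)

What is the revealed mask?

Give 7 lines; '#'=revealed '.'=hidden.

Answer: .......
...#...
.......
....#..
##.....
##..#..
##.....

Derivation:
Click 1 (5,4) count=1: revealed 1 new [(5,4)] -> total=1
Click 2 (5,0) count=0: revealed 6 new [(4,0) (4,1) (5,0) (5,1) (6,0) (6,1)] -> total=7
Click 3 (1,3) count=3: revealed 1 new [(1,3)] -> total=8
Click 4 (3,4) count=3: revealed 1 new [(3,4)] -> total=9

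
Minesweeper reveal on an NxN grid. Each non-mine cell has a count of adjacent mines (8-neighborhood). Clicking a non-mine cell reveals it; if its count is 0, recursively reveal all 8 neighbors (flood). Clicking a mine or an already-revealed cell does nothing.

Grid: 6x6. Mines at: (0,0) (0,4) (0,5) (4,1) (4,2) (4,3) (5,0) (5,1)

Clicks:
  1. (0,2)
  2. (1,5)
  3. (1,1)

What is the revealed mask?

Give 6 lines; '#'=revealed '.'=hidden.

Answer: .###..
######
######
######
....##
....##

Derivation:
Click 1 (0,2) count=0: revealed 25 new [(0,1) (0,2) (0,3) (1,0) (1,1) (1,2) (1,3) (1,4) (1,5) (2,0) (2,1) (2,2) (2,3) (2,4) (2,5) (3,0) (3,1) (3,2) (3,3) (3,4) (3,5) (4,4) (4,5) (5,4) (5,5)] -> total=25
Click 2 (1,5) count=2: revealed 0 new [(none)] -> total=25
Click 3 (1,1) count=1: revealed 0 new [(none)] -> total=25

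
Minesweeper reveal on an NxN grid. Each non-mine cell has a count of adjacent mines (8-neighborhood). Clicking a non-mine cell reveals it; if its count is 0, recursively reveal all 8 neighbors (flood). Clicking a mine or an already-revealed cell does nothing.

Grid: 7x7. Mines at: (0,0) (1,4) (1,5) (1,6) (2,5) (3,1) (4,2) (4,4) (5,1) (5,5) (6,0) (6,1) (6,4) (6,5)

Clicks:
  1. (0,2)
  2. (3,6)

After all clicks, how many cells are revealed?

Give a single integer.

Answer: 10

Derivation:
Click 1 (0,2) count=0: revealed 9 new [(0,1) (0,2) (0,3) (1,1) (1,2) (1,3) (2,1) (2,2) (2,3)] -> total=9
Click 2 (3,6) count=1: revealed 1 new [(3,6)] -> total=10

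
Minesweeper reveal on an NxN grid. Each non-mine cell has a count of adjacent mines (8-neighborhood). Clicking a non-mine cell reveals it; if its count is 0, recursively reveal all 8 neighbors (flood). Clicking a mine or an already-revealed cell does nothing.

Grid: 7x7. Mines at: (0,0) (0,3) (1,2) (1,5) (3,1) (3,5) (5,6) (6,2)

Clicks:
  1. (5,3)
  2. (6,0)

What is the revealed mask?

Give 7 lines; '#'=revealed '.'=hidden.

Answer: .......
.......
.......
.......
##.....
##.#...
##.....

Derivation:
Click 1 (5,3) count=1: revealed 1 new [(5,3)] -> total=1
Click 2 (6,0) count=0: revealed 6 new [(4,0) (4,1) (5,0) (5,1) (6,0) (6,1)] -> total=7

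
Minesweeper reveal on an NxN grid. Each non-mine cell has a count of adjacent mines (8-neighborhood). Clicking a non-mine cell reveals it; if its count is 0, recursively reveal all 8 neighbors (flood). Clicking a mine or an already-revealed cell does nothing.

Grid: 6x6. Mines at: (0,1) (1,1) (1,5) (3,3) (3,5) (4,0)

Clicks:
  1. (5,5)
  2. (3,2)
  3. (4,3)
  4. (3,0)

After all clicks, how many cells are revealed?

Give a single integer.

Click 1 (5,5) count=0: revealed 10 new [(4,1) (4,2) (4,3) (4,4) (4,5) (5,1) (5,2) (5,3) (5,4) (5,5)] -> total=10
Click 2 (3,2) count=1: revealed 1 new [(3,2)] -> total=11
Click 3 (4,3) count=1: revealed 0 new [(none)] -> total=11
Click 4 (3,0) count=1: revealed 1 new [(3,0)] -> total=12

Answer: 12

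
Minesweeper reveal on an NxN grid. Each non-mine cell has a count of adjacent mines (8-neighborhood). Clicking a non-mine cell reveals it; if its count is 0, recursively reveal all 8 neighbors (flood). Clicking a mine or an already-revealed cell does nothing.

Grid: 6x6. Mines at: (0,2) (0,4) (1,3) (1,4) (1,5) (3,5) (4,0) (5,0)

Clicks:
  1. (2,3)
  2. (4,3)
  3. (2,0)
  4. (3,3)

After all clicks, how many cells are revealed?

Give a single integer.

Click 1 (2,3) count=2: revealed 1 new [(2,3)] -> total=1
Click 2 (4,3) count=0: revealed 24 new [(0,0) (0,1) (1,0) (1,1) (1,2) (2,0) (2,1) (2,2) (2,4) (3,0) (3,1) (3,2) (3,3) (3,4) (4,1) (4,2) (4,3) (4,4) (4,5) (5,1) (5,2) (5,3) (5,4) (5,5)] -> total=25
Click 3 (2,0) count=0: revealed 0 new [(none)] -> total=25
Click 4 (3,3) count=0: revealed 0 new [(none)] -> total=25

Answer: 25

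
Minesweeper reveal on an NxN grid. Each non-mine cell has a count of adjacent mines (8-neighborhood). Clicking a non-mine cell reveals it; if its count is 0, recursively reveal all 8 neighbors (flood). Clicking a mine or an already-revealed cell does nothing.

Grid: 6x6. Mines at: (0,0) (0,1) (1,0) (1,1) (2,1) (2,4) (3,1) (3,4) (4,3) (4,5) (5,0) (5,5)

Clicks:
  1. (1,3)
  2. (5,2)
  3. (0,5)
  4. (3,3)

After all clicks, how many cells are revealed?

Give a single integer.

Answer: 10

Derivation:
Click 1 (1,3) count=1: revealed 1 new [(1,3)] -> total=1
Click 2 (5,2) count=1: revealed 1 new [(5,2)] -> total=2
Click 3 (0,5) count=0: revealed 7 new [(0,2) (0,3) (0,4) (0,5) (1,2) (1,4) (1,5)] -> total=9
Click 4 (3,3) count=3: revealed 1 new [(3,3)] -> total=10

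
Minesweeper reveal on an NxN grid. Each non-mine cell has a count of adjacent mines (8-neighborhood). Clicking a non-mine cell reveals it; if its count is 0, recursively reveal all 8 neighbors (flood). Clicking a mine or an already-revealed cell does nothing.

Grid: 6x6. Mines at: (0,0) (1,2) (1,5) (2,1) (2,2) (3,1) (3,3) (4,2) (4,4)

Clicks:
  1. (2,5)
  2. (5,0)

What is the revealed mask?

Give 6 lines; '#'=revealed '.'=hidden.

Answer: ......
......
.....#
......
##....
##....

Derivation:
Click 1 (2,5) count=1: revealed 1 new [(2,5)] -> total=1
Click 2 (5,0) count=0: revealed 4 new [(4,0) (4,1) (5,0) (5,1)] -> total=5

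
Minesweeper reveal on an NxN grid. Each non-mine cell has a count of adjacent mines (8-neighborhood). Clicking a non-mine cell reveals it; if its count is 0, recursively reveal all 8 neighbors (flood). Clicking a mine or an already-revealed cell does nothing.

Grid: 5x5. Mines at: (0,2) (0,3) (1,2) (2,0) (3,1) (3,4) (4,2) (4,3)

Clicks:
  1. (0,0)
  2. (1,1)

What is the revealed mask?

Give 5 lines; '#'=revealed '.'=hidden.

Answer: ##...
##...
.....
.....
.....

Derivation:
Click 1 (0,0) count=0: revealed 4 new [(0,0) (0,1) (1,0) (1,1)] -> total=4
Click 2 (1,1) count=3: revealed 0 new [(none)] -> total=4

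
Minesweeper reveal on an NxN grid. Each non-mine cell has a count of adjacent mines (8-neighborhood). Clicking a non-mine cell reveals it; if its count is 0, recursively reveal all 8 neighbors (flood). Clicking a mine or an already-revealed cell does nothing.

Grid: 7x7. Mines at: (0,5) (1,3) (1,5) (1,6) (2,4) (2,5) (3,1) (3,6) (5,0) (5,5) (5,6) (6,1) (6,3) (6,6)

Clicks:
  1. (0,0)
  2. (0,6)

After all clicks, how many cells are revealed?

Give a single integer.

Answer: 10

Derivation:
Click 1 (0,0) count=0: revealed 9 new [(0,0) (0,1) (0,2) (1,0) (1,1) (1,2) (2,0) (2,1) (2,2)] -> total=9
Click 2 (0,6) count=3: revealed 1 new [(0,6)] -> total=10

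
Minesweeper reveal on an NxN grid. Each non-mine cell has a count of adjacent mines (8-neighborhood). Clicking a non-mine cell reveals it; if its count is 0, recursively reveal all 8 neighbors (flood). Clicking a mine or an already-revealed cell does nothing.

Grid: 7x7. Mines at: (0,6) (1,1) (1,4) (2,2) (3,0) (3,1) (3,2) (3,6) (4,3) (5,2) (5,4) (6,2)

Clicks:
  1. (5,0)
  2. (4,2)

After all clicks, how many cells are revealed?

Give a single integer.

Click 1 (5,0) count=0: revealed 6 new [(4,0) (4,1) (5,0) (5,1) (6,0) (6,1)] -> total=6
Click 2 (4,2) count=4: revealed 1 new [(4,2)] -> total=7

Answer: 7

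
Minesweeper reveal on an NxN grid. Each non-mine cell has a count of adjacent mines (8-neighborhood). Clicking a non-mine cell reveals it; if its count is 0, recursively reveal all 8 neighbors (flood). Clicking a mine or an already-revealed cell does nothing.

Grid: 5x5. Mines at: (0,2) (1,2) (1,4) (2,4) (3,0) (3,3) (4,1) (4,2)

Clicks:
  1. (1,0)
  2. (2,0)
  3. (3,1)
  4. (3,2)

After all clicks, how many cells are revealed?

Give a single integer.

Answer: 8

Derivation:
Click 1 (1,0) count=0: revealed 6 new [(0,0) (0,1) (1,0) (1,1) (2,0) (2,1)] -> total=6
Click 2 (2,0) count=1: revealed 0 new [(none)] -> total=6
Click 3 (3,1) count=3: revealed 1 new [(3,1)] -> total=7
Click 4 (3,2) count=3: revealed 1 new [(3,2)] -> total=8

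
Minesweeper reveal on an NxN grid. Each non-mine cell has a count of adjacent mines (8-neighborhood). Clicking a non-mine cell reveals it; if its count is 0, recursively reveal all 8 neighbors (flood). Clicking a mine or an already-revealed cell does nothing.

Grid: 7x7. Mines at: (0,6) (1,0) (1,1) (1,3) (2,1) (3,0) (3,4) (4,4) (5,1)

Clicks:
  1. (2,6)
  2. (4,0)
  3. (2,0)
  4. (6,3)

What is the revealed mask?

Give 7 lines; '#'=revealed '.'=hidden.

Answer: .......
.....##
#....##
.....##
#....##
..#####
..#####

Derivation:
Click 1 (2,6) count=0: revealed 18 new [(1,5) (1,6) (2,5) (2,6) (3,5) (3,6) (4,5) (4,6) (5,2) (5,3) (5,4) (5,5) (5,6) (6,2) (6,3) (6,4) (6,5) (6,6)] -> total=18
Click 2 (4,0) count=2: revealed 1 new [(4,0)] -> total=19
Click 3 (2,0) count=4: revealed 1 new [(2,0)] -> total=20
Click 4 (6,3) count=0: revealed 0 new [(none)] -> total=20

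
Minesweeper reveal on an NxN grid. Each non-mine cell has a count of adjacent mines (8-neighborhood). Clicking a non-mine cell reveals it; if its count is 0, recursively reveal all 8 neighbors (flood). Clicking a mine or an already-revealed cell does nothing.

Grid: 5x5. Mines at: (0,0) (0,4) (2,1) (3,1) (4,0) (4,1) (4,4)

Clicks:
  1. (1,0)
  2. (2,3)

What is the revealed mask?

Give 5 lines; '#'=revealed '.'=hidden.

Click 1 (1,0) count=2: revealed 1 new [(1,0)] -> total=1
Click 2 (2,3) count=0: revealed 9 new [(1,2) (1,3) (1,4) (2,2) (2,3) (2,4) (3,2) (3,3) (3,4)] -> total=10

Answer: .....
#.###
..###
..###
.....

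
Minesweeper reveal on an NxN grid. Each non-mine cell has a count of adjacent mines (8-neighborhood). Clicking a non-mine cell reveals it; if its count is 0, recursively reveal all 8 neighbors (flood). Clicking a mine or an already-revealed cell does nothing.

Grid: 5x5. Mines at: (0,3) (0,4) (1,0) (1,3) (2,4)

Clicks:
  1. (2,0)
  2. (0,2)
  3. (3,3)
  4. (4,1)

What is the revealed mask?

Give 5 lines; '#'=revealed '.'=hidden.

Answer: ..#..
.....
####.
#####
#####

Derivation:
Click 1 (2,0) count=1: revealed 1 new [(2,0)] -> total=1
Click 2 (0,2) count=2: revealed 1 new [(0,2)] -> total=2
Click 3 (3,3) count=1: revealed 1 new [(3,3)] -> total=3
Click 4 (4,1) count=0: revealed 12 new [(2,1) (2,2) (2,3) (3,0) (3,1) (3,2) (3,4) (4,0) (4,1) (4,2) (4,3) (4,4)] -> total=15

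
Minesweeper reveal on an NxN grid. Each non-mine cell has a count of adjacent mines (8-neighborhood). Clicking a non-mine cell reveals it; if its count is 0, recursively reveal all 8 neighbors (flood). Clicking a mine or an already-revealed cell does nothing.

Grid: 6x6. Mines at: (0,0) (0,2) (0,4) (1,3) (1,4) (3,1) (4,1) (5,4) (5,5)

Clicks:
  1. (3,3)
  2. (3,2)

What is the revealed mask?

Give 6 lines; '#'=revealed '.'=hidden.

Answer: ......
......
..####
..####
..####
......

Derivation:
Click 1 (3,3) count=0: revealed 12 new [(2,2) (2,3) (2,4) (2,5) (3,2) (3,3) (3,4) (3,5) (4,2) (4,3) (4,4) (4,5)] -> total=12
Click 2 (3,2) count=2: revealed 0 new [(none)] -> total=12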